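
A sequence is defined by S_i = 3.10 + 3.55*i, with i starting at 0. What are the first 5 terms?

This is an arithmetic sequence.
i=0: S_0 = 3.1 + 3.55*0 = 3.1
i=1: S_1 = 3.1 + 3.55*1 = 6.65
i=2: S_2 = 3.1 + 3.55*2 = 10.2
i=3: S_3 = 3.1 + 3.55*3 = 13.75
i=4: S_4 = 3.1 + 3.55*4 = 17.3
The first 5 terms are: [3.1, 6.65, 10.2, 13.75, 17.3]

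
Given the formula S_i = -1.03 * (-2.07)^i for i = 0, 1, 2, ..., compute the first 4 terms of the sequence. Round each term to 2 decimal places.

This is a geometric sequence.
i=0: S_0 = -1.03 * (-2.07)^0 = -1.03
i=1: S_1 = -1.03 * (-2.07)^1 ≈ 2.13
i=2: S_2 = -1.03 * (-2.07)^2 ≈ -4.41
i=3: S_3 = -1.03 * (-2.07)^3 ≈ 9.14
The first 4 terms are: [-1.03, 2.13, -4.41, 9.14]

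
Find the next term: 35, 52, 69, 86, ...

Differences: 52 - 35 = 17
This is an arithmetic sequence with common difference d = 17.
Next term = 86 + 17 = 103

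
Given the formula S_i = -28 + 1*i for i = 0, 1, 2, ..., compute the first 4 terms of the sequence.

This is an arithmetic sequence.
i=0: S_0 = -28 + 1*0 = -28
i=1: S_1 = -28 + 1*1 = -27
i=2: S_2 = -28 + 1*2 = -26
i=3: S_3 = -28 + 1*3 = -25
The first 4 terms are: [-28, -27, -26, -25]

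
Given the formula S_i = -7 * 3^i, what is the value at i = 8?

S_8 = -7 * 3^8 = -7 * 6561 = -45927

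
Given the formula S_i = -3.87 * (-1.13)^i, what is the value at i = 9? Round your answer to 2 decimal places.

S_9 = -3.87 * (-1.13)^9 ≈ -3.87 * -3.004 ≈ 11.63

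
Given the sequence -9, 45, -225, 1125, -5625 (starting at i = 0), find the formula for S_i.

Check ratios: 45 / -9 = -5.0
Common ratio r = -5.
First term a = -9.
Formula: S_i = -9 * (-5)^i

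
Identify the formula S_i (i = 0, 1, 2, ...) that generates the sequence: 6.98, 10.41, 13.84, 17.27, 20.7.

Check differences: 10.41 - 6.98 = 3.43
13.84 - 10.41 = 3.43
Common difference d = 3.43.
First term a = 6.98.
Formula: S_i = 6.98 + 3.43*i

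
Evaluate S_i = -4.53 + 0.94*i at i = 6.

S_6 = -4.53 + 0.94*6 = -4.53 + 5.64 = 1.11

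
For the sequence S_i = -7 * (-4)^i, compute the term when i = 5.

S_5 = -7 * (-4)^5 = -7 * -1024 = 7168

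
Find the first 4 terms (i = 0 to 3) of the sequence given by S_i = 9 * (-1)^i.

This is a geometric sequence.
i=0: S_0 = 9 * (-1)^0 = 9
i=1: S_1 = 9 * (-1)^1 = -9
i=2: S_2 = 9 * (-1)^2 = 9
i=3: S_3 = 9 * (-1)^3 = -9
The first 4 terms are: [9, -9, 9, -9]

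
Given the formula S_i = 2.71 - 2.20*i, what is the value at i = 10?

S_10 = 2.71 + -2.2*10 = 2.71 + -22.0 = -19.29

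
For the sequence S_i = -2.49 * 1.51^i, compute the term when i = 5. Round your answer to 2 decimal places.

S_5 = -2.49 * 1.51^5 ≈ -2.49 * 7.8503 ≈ -19.55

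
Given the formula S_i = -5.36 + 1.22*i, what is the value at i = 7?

S_7 = -5.36 + 1.22*7 = -5.36 + 8.54 = 3.18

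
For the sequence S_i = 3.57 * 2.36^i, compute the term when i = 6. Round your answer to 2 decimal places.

S_6 = 3.57 * 2.36^6 ≈ 3.57 * 172.7715 ≈ 616.79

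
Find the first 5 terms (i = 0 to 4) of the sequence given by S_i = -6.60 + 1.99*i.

This is an arithmetic sequence.
i=0: S_0 = -6.6 + 1.99*0 = -6.6
i=1: S_1 = -6.6 + 1.99*1 = -4.61
i=2: S_2 = -6.6 + 1.99*2 = -2.62
i=3: S_3 = -6.6 + 1.99*3 = -0.63
i=4: S_4 = -6.6 + 1.99*4 = 1.36
The first 5 terms are: [-6.6, -4.61, -2.62, -0.63, 1.36]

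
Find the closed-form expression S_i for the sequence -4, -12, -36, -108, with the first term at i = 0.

Check ratios: -12 / -4 = 3.0
Common ratio r = 3.
First term a = -4.
Formula: S_i = -4 * 3^i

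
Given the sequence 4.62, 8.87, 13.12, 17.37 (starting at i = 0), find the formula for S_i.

Check differences: 8.87 - 4.62 = 4.25
13.12 - 8.87 = 4.25
Common difference d = 4.25.
First term a = 4.62.
Formula: S_i = 4.62 + 4.25*i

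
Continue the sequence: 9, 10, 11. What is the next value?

Differences: 10 - 9 = 1
This is an arithmetic sequence with common difference d = 1.
Next term = 11 + 1 = 12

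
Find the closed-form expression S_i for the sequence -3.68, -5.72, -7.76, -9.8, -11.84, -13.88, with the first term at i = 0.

Check differences: -5.72 - -3.68 = -2.04
-7.76 - -5.72 = -2.04
Common difference d = -2.04.
First term a = -3.68.
Formula: S_i = -3.68 - 2.04*i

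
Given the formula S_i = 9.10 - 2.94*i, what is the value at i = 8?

S_8 = 9.1 + -2.94*8 = 9.1 + -23.52 = -14.42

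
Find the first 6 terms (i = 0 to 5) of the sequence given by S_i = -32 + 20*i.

This is an arithmetic sequence.
i=0: S_0 = -32 + 20*0 = -32
i=1: S_1 = -32 + 20*1 = -12
i=2: S_2 = -32 + 20*2 = 8
i=3: S_3 = -32 + 20*3 = 28
i=4: S_4 = -32 + 20*4 = 48
i=5: S_5 = -32 + 20*5 = 68
The first 6 terms are: [-32, -12, 8, 28, 48, 68]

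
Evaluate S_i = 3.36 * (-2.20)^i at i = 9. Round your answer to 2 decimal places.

S_9 = 3.36 * (-2.2)^9 ≈ 3.36 * -1207.2692 ≈ -4056.42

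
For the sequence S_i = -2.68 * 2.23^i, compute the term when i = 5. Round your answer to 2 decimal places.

S_5 = -2.68 * 2.23^5 ≈ -2.68 * 55.1473 ≈ -147.79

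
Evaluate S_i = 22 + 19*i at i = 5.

S_5 = 22 + 19*5 = 22 + 95 = 117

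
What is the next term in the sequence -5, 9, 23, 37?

Differences: 9 - -5 = 14
This is an arithmetic sequence with common difference d = 14.
Next term = 37 + 14 = 51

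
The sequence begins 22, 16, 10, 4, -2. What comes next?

Differences: 16 - 22 = -6
This is an arithmetic sequence with common difference d = -6.
Next term = -2 + -6 = -8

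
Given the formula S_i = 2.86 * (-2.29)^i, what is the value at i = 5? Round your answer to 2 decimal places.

S_5 = 2.86 * (-2.29)^5 ≈ 2.86 * -62.9763 ≈ -180.11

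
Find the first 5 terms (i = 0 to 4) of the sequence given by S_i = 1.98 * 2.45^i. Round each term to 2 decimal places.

This is a geometric sequence.
i=0: S_0 = 1.98 * 2.45^0 = 1.98
i=1: S_1 = 1.98 * 2.45^1 ≈ 4.85
i=2: S_2 = 1.98 * 2.45^2 ≈ 11.88
i=3: S_3 = 1.98 * 2.45^3 ≈ 29.12
i=4: S_4 = 1.98 * 2.45^4 ≈ 71.34
The first 5 terms are: [1.98, 4.85, 11.88, 29.12, 71.34]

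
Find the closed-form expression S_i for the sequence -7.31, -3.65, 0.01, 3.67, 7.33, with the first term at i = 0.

Check differences: -3.65 - -7.31 = 3.66
0.01 - -3.65 = 3.66
Common difference d = 3.66.
First term a = -7.31.
Formula: S_i = -7.31 + 3.66*i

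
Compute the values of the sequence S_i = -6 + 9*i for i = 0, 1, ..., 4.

This is an arithmetic sequence.
i=0: S_0 = -6 + 9*0 = -6
i=1: S_1 = -6 + 9*1 = 3
i=2: S_2 = -6 + 9*2 = 12
i=3: S_3 = -6 + 9*3 = 21
i=4: S_4 = -6 + 9*4 = 30
The first 5 terms are: [-6, 3, 12, 21, 30]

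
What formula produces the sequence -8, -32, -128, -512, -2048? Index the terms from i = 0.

Check ratios: -32 / -8 = 4.0
Common ratio r = 4.
First term a = -8.
Formula: S_i = -8 * 4^i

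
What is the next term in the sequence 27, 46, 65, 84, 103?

Differences: 46 - 27 = 19
This is an arithmetic sequence with common difference d = 19.
Next term = 103 + 19 = 122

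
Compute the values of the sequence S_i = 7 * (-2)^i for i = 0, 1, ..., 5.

This is a geometric sequence.
i=0: S_0 = 7 * (-2)^0 = 7
i=1: S_1 = 7 * (-2)^1 = -14
i=2: S_2 = 7 * (-2)^2 = 28
i=3: S_3 = 7 * (-2)^3 = -56
i=4: S_4 = 7 * (-2)^4 = 112
i=5: S_5 = 7 * (-2)^5 = -224
The first 6 terms are: [7, -14, 28, -56, 112, -224]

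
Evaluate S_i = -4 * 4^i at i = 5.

S_5 = -4 * 4^5 = -4 * 1024 = -4096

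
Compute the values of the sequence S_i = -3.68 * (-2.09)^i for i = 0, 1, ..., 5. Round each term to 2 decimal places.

This is a geometric sequence.
i=0: S_0 = -3.68 * (-2.09)^0 = -3.68
i=1: S_1 = -3.68 * (-2.09)^1 ≈ 7.69
i=2: S_2 = -3.68 * (-2.09)^2 ≈ -16.07
i=3: S_3 = -3.68 * (-2.09)^3 ≈ 33.6
i=4: S_4 = -3.68 * (-2.09)^4 ≈ -70.22
i=5: S_5 = -3.68 * (-2.09)^5 ≈ 146.75
The first 6 terms are: [-3.68, 7.69, -16.07, 33.6, -70.22, 146.75]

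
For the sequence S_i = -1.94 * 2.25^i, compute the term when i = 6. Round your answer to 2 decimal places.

S_6 = -1.94 * 2.25^6 ≈ -1.94 * 129.7463 ≈ -251.71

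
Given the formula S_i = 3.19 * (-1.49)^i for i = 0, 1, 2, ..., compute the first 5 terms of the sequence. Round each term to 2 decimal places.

This is a geometric sequence.
i=0: S_0 = 3.19 * (-1.49)^0 = 3.19
i=1: S_1 = 3.19 * (-1.49)^1 ≈ -4.75
i=2: S_2 = 3.19 * (-1.49)^2 ≈ 7.08
i=3: S_3 = 3.19 * (-1.49)^3 ≈ -10.55
i=4: S_4 = 3.19 * (-1.49)^4 ≈ 15.72
The first 5 terms are: [3.19, -4.75, 7.08, -10.55, 15.72]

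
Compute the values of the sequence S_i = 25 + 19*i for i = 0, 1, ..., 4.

This is an arithmetic sequence.
i=0: S_0 = 25 + 19*0 = 25
i=1: S_1 = 25 + 19*1 = 44
i=2: S_2 = 25 + 19*2 = 63
i=3: S_3 = 25 + 19*3 = 82
i=4: S_4 = 25 + 19*4 = 101
The first 5 terms are: [25, 44, 63, 82, 101]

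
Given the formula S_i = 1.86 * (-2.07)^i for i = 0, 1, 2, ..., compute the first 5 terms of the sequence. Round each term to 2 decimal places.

This is a geometric sequence.
i=0: S_0 = 1.86 * (-2.07)^0 = 1.86
i=1: S_1 = 1.86 * (-2.07)^1 ≈ -3.85
i=2: S_2 = 1.86 * (-2.07)^2 ≈ 7.97
i=3: S_3 = 1.86 * (-2.07)^3 ≈ -16.5
i=4: S_4 = 1.86 * (-2.07)^4 ≈ 34.15
The first 5 terms are: [1.86, -3.85, 7.97, -16.5, 34.15]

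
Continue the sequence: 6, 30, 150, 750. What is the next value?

Ratios: 30 / 6 = 5.0
This is a geometric sequence with common ratio r = 5.
Next term = 750 * 5 = 3750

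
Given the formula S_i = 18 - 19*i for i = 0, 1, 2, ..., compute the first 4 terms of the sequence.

This is an arithmetic sequence.
i=0: S_0 = 18 + -19*0 = 18
i=1: S_1 = 18 + -19*1 = -1
i=2: S_2 = 18 + -19*2 = -20
i=3: S_3 = 18 + -19*3 = -39
The first 4 terms are: [18, -1, -20, -39]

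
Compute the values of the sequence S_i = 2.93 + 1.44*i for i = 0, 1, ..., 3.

This is an arithmetic sequence.
i=0: S_0 = 2.93 + 1.44*0 = 2.93
i=1: S_1 = 2.93 + 1.44*1 = 4.37
i=2: S_2 = 2.93 + 1.44*2 = 5.81
i=3: S_3 = 2.93 + 1.44*3 = 7.25
The first 4 terms are: [2.93, 4.37, 5.81, 7.25]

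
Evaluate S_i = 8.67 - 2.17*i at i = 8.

S_8 = 8.67 + -2.17*8 = 8.67 + -17.36 = -8.69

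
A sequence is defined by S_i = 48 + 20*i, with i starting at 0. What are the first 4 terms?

This is an arithmetic sequence.
i=0: S_0 = 48 + 20*0 = 48
i=1: S_1 = 48 + 20*1 = 68
i=2: S_2 = 48 + 20*2 = 88
i=3: S_3 = 48 + 20*3 = 108
The first 4 terms are: [48, 68, 88, 108]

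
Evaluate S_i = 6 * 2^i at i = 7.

S_7 = 6 * 2^7 = 6 * 128 = 768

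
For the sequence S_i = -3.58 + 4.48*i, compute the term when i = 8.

S_8 = -3.58 + 4.48*8 = -3.58 + 35.84 = 32.26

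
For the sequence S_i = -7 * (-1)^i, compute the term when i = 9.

S_9 = -7 * (-1)^9 = -7 * -1 = 7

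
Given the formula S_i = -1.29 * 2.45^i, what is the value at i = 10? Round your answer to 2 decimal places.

S_10 = -1.29 * 2.45^10 ≈ -1.29 * 7792.2135 ≈ -10051.96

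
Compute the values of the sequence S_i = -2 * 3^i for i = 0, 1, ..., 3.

This is a geometric sequence.
i=0: S_0 = -2 * 3^0 = -2
i=1: S_1 = -2 * 3^1 = -6
i=2: S_2 = -2 * 3^2 = -18
i=3: S_3 = -2 * 3^3 = -54
The first 4 terms are: [-2, -6, -18, -54]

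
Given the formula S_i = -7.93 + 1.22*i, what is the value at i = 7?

S_7 = -7.93 + 1.22*7 = -7.93 + 8.54 = 0.61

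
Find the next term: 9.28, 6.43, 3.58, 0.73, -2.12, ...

Differences: 6.43 - 9.28 = -2.85
This is an arithmetic sequence with common difference d = -2.85.
Next term = -2.12 + -2.85 = -4.97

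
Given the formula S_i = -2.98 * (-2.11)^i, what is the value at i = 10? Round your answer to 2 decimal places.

S_10 = -2.98 * (-2.11)^10 ≈ -2.98 * 1749.1399 ≈ -5212.44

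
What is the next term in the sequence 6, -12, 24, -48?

Ratios: -12 / 6 = -2.0
This is a geometric sequence with common ratio r = -2.
Next term = -48 * -2 = 96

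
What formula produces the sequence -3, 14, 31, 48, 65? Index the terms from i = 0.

Check differences: 14 - -3 = 17
31 - 14 = 17
Common difference d = 17.
First term a = -3.
Formula: S_i = -3 + 17*i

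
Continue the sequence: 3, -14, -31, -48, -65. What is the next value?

Differences: -14 - 3 = -17
This is an arithmetic sequence with common difference d = -17.
Next term = -65 + -17 = -82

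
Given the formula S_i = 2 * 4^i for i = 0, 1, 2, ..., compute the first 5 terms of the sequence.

This is a geometric sequence.
i=0: S_0 = 2 * 4^0 = 2
i=1: S_1 = 2 * 4^1 = 8
i=2: S_2 = 2 * 4^2 = 32
i=3: S_3 = 2 * 4^3 = 128
i=4: S_4 = 2 * 4^4 = 512
The first 5 terms are: [2, 8, 32, 128, 512]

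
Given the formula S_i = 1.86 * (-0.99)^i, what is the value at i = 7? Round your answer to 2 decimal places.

S_7 = 1.86 * (-0.99)^7 ≈ 1.86 * -0.9321 ≈ -1.73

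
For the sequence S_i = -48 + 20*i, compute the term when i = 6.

S_6 = -48 + 20*6 = -48 + 120 = 72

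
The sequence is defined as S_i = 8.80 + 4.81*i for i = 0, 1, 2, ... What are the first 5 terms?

This is an arithmetic sequence.
i=0: S_0 = 8.8 + 4.81*0 = 8.8
i=1: S_1 = 8.8 + 4.81*1 = 13.61
i=2: S_2 = 8.8 + 4.81*2 = 18.42
i=3: S_3 = 8.8 + 4.81*3 = 23.23
i=4: S_4 = 8.8 + 4.81*4 = 28.04
The first 5 terms are: [8.8, 13.61, 18.42, 23.23, 28.04]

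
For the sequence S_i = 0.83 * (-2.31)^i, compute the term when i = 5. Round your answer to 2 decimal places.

S_5 = 0.83 * (-2.31)^5 ≈ 0.83 * -65.7749 ≈ -54.59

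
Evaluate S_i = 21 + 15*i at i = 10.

S_10 = 21 + 15*10 = 21 + 150 = 171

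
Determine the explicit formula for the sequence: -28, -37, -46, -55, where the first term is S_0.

Check differences: -37 - -28 = -9
-46 - -37 = -9
Common difference d = -9.
First term a = -28.
Formula: S_i = -28 - 9*i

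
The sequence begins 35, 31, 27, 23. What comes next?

Differences: 31 - 35 = -4
This is an arithmetic sequence with common difference d = -4.
Next term = 23 + -4 = 19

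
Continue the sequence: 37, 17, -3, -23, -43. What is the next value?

Differences: 17 - 37 = -20
This is an arithmetic sequence with common difference d = -20.
Next term = -43 + -20 = -63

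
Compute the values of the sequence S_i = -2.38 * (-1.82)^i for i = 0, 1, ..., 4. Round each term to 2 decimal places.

This is a geometric sequence.
i=0: S_0 = -2.38 * (-1.82)^0 = -2.38
i=1: S_1 = -2.38 * (-1.82)^1 ≈ 4.33
i=2: S_2 = -2.38 * (-1.82)^2 ≈ -7.88
i=3: S_3 = -2.38 * (-1.82)^3 ≈ 14.35
i=4: S_4 = -2.38 * (-1.82)^4 ≈ -26.11
The first 5 terms are: [-2.38, 4.33, -7.88, 14.35, -26.11]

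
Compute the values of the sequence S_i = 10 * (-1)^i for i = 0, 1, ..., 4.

This is a geometric sequence.
i=0: S_0 = 10 * (-1)^0 = 10
i=1: S_1 = 10 * (-1)^1 = -10
i=2: S_2 = 10 * (-1)^2 = 10
i=3: S_3 = 10 * (-1)^3 = -10
i=4: S_4 = 10 * (-1)^4 = 10
The first 5 terms are: [10, -10, 10, -10, 10]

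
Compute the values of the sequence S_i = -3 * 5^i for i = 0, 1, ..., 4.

This is a geometric sequence.
i=0: S_0 = -3 * 5^0 = -3
i=1: S_1 = -3 * 5^1 = -15
i=2: S_2 = -3 * 5^2 = -75
i=3: S_3 = -3 * 5^3 = -375
i=4: S_4 = -3 * 5^4 = -1875
The first 5 terms are: [-3, -15, -75, -375, -1875]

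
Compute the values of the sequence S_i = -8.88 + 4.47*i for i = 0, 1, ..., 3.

This is an arithmetic sequence.
i=0: S_0 = -8.88 + 4.47*0 = -8.88
i=1: S_1 = -8.88 + 4.47*1 = -4.41
i=2: S_2 = -8.88 + 4.47*2 = 0.06
i=3: S_3 = -8.88 + 4.47*3 = 4.53
The first 4 terms are: [-8.88, -4.41, 0.06, 4.53]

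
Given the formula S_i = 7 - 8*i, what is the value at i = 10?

S_10 = 7 + -8*10 = 7 + -80 = -73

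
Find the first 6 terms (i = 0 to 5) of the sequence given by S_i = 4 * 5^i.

This is a geometric sequence.
i=0: S_0 = 4 * 5^0 = 4
i=1: S_1 = 4 * 5^1 = 20
i=2: S_2 = 4 * 5^2 = 100
i=3: S_3 = 4 * 5^3 = 500
i=4: S_4 = 4 * 5^4 = 2500
i=5: S_5 = 4 * 5^5 = 12500
The first 6 terms are: [4, 20, 100, 500, 2500, 12500]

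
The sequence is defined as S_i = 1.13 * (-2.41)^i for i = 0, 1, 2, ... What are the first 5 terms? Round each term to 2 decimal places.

This is a geometric sequence.
i=0: S_0 = 1.13 * (-2.41)^0 = 1.13
i=1: S_1 = 1.13 * (-2.41)^1 ≈ -2.72
i=2: S_2 = 1.13 * (-2.41)^2 ≈ 6.56
i=3: S_3 = 1.13 * (-2.41)^3 ≈ -15.82
i=4: S_4 = 1.13 * (-2.41)^4 ≈ 38.12
The first 5 terms are: [1.13, -2.72, 6.56, -15.82, 38.12]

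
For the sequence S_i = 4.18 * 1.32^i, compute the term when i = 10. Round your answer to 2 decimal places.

S_10 = 4.18 * 1.32^10 ≈ 4.18 * 16.0598 ≈ 67.13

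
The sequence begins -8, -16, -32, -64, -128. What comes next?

Ratios: -16 / -8 = 2.0
This is a geometric sequence with common ratio r = 2.
Next term = -128 * 2 = -256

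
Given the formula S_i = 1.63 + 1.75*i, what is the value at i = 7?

S_7 = 1.63 + 1.75*7 = 1.63 + 12.25 = 13.88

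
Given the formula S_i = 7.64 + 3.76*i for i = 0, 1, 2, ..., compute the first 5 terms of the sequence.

This is an arithmetic sequence.
i=0: S_0 = 7.64 + 3.76*0 = 7.64
i=1: S_1 = 7.64 + 3.76*1 = 11.4
i=2: S_2 = 7.64 + 3.76*2 = 15.16
i=3: S_3 = 7.64 + 3.76*3 = 18.92
i=4: S_4 = 7.64 + 3.76*4 = 22.68
The first 5 terms are: [7.64, 11.4, 15.16, 18.92, 22.68]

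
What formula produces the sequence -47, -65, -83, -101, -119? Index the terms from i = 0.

Check differences: -65 - -47 = -18
-83 - -65 = -18
Common difference d = -18.
First term a = -47.
Formula: S_i = -47 - 18*i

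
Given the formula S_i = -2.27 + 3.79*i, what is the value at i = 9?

S_9 = -2.27 + 3.79*9 = -2.27 + 34.11 = 31.84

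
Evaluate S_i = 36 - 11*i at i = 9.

S_9 = 36 + -11*9 = 36 + -99 = -63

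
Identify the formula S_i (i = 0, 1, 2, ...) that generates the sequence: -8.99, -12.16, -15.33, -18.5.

Check differences: -12.16 - -8.99 = -3.17
-15.33 - -12.16 = -3.17
Common difference d = -3.17.
First term a = -8.99.
Formula: S_i = -8.99 - 3.17*i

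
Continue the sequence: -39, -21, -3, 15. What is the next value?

Differences: -21 - -39 = 18
This is an arithmetic sequence with common difference d = 18.
Next term = 15 + 18 = 33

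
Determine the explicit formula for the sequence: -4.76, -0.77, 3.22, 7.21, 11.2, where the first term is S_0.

Check differences: -0.77 - -4.76 = 3.99
3.22 - -0.77 = 3.99
Common difference d = 3.99.
First term a = -4.76.
Formula: S_i = -4.76 + 3.99*i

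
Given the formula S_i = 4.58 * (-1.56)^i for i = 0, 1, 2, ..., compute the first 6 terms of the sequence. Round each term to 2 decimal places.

This is a geometric sequence.
i=0: S_0 = 4.58 * (-1.56)^0 = 4.58
i=1: S_1 = 4.58 * (-1.56)^1 ≈ -7.14
i=2: S_2 = 4.58 * (-1.56)^2 ≈ 11.15
i=3: S_3 = 4.58 * (-1.56)^3 ≈ -17.39
i=4: S_4 = 4.58 * (-1.56)^4 ≈ 27.12
i=5: S_5 = 4.58 * (-1.56)^5 ≈ -42.31
The first 6 terms are: [4.58, -7.14, 11.15, -17.39, 27.12, -42.31]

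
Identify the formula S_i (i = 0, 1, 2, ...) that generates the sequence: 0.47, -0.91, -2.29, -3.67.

Check differences: -0.91 - 0.47 = -1.38
-2.29 - -0.91 = -1.38
Common difference d = -1.38.
First term a = 0.47.
Formula: S_i = 0.47 - 1.38*i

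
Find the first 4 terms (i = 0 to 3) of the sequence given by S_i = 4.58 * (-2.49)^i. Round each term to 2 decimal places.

This is a geometric sequence.
i=0: S_0 = 4.58 * (-2.49)^0 = 4.58
i=1: S_1 = 4.58 * (-2.49)^1 ≈ -11.4
i=2: S_2 = 4.58 * (-2.49)^2 ≈ 28.4
i=3: S_3 = 4.58 * (-2.49)^3 ≈ -70.71
The first 4 terms are: [4.58, -11.4, 28.4, -70.71]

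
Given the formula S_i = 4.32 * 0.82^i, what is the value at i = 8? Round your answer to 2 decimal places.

S_8 = 4.32 * 0.82^8 ≈ 4.32 * 0.2044 ≈ 0.88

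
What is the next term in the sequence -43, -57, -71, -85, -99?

Differences: -57 - -43 = -14
This is an arithmetic sequence with common difference d = -14.
Next term = -99 + -14 = -113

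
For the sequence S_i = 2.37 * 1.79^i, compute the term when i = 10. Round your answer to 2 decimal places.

S_10 = 2.37 * 1.79^10 ≈ 2.37 * 337.6994 ≈ 800.35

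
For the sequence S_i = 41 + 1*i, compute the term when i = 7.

S_7 = 41 + 1*7 = 41 + 7 = 48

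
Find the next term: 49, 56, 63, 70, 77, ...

Differences: 56 - 49 = 7
This is an arithmetic sequence with common difference d = 7.
Next term = 77 + 7 = 84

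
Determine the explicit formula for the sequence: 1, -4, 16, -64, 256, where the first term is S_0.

Check ratios: -4 / 1 = -4.0
Common ratio r = -4.
First term a = 1.
Formula: S_i = 1 * (-4)^i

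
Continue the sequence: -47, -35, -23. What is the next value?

Differences: -35 - -47 = 12
This is an arithmetic sequence with common difference d = 12.
Next term = -23 + 12 = -11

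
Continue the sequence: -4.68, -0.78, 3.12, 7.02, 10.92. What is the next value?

Differences: -0.78 - -4.68 = 3.9
This is an arithmetic sequence with common difference d = 3.9.
Next term = 10.92 + 3.9 = 14.82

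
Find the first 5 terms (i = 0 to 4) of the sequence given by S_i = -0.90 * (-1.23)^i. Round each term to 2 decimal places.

This is a geometric sequence.
i=0: S_0 = -0.9 * (-1.23)^0 = -0.9
i=1: S_1 = -0.9 * (-1.23)^1 ≈ 1.11
i=2: S_2 = -0.9 * (-1.23)^2 ≈ -1.36
i=3: S_3 = -0.9 * (-1.23)^3 ≈ 1.67
i=4: S_4 = -0.9 * (-1.23)^4 ≈ -2.06
The first 5 terms are: [-0.9, 1.11, -1.36, 1.67, -2.06]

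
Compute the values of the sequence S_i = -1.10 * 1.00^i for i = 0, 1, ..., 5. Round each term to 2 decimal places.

This is a geometric sequence.
i=0: S_0 = -1.1 * 1.0^0 = -1.1
i=1: S_1 = -1.1 * 1.0^1 = -1.1
i=2: S_2 = -1.1 * 1.0^2 = -1.1
i=3: S_3 = -1.1 * 1.0^3 = -1.1
i=4: S_4 = -1.1 * 1.0^4 = -1.1
i=5: S_5 = -1.1 * 1.0^5 = -1.1
The first 6 terms are: [-1.1, -1.1, -1.1, -1.1, -1.1, -1.1]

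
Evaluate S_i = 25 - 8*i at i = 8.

S_8 = 25 + -8*8 = 25 + -64 = -39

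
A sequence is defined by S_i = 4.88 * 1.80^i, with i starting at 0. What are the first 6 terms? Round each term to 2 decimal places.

This is a geometric sequence.
i=0: S_0 = 4.88 * 1.8^0 = 4.88
i=1: S_1 = 4.88 * 1.8^1 ≈ 8.78
i=2: S_2 = 4.88 * 1.8^2 ≈ 15.81
i=3: S_3 = 4.88 * 1.8^3 ≈ 28.46
i=4: S_4 = 4.88 * 1.8^4 ≈ 51.23
i=5: S_5 = 4.88 * 1.8^5 ≈ 92.21
The first 6 terms are: [4.88, 8.78, 15.81, 28.46, 51.23, 92.21]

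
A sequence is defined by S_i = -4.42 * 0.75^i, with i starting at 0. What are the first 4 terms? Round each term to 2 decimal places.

This is a geometric sequence.
i=0: S_0 = -4.42 * 0.75^0 = -4.42
i=1: S_1 = -4.42 * 0.75^1 ≈ -3.32
i=2: S_2 = -4.42 * 0.75^2 ≈ -2.49
i=3: S_3 = -4.42 * 0.75^3 ≈ -1.86
The first 4 terms are: [-4.42, -3.32, -2.49, -1.86]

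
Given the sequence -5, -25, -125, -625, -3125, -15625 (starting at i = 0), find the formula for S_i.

Check ratios: -25 / -5 = 5.0
Common ratio r = 5.
First term a = -5.
Formula: S_i = -5 * 5^i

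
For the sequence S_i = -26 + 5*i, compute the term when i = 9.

S_9 = -26 + 5*9 = -26 + 45 = 19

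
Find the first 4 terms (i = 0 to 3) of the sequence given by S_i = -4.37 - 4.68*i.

This is an arithmetic sequence.
i=0: S_0 = -4.37 + -4.68*0 = -4.37
i=1: S_1 = -4.37 + -4.68*1 = -9.05
i=2: S_2 = -4.37 + -4.68*2 = -13.73
i=3: S_3 = -4.37 + -4.68*3 = -18.41
The first 4 terms are: [-4.37, -9.05, -13.73, -18.41]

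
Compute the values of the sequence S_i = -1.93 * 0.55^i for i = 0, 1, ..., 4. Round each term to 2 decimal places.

This is a geometric sequence.
i=0: S_0 = -1.93 * 0.55^0 = -1.93
i=1: S_1 = -1.93 * 0.55^1 ≈ -1.06
i=2: S_2 = -1.93 * 0.55^2 ≈ -0.58
i=3: S_3 = -1.93 * 0.55^3 ≈ -0.32
i=4: S_4 = -1.93 * 0.55^4 ≈ -0.18
The first 5 terms are: [-1.93, -1.06, -0.58, -0.32, -0.18]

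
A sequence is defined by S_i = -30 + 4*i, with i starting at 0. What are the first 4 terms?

This is an arithmetic sequence.
i=0: S_0 = -30 + 4*0 = -30
i=1: S_1 = -30 + 4*1 = -26
i=2: S_2 = -30 + 4*2 = -22
i=3: S_3 = -30 + 4*3 = -18
The first 4 terms are: [-30, -26, -22, -18]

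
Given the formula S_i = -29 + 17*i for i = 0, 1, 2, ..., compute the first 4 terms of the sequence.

This is an arithmetic sequence.
i=0: S_0 = -29 + 17*0 = -29
i=1: S_1 = -29 + 17*1 = -12
i=2: S_2 = -29 + 17*2 = 5
i=3: S_3 = -29 + 17*3 = 22
The first 4 terms are: [-29, -12, 5, 22]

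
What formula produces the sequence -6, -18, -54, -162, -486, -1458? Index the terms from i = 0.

Check ratios: -18 / -6 = 3.0
Common ratio r = 3.
First term a = -6.
Formula: S_i = -6 * 3^i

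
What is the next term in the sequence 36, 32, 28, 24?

Differences: 32 - 36 = -4
This is an arithmetic sequence with common difference d = -4.
Next term = 24 + -4 = 20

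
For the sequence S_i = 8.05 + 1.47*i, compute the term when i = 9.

S_9 = 8.05 + 1.47*9 = 8.05 + 13.23 = 21.28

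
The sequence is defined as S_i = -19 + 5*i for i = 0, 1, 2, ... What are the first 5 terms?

This is an arithmetic sequence.
i=0: S_0 = -19 + 5*0 = -19
i=1: S_1 = -19 + 5*1 = -14
i=2: S_2 = -19 + 5*2 = -9
i=3: S_3 = -19 + 5*3 = -4
i=4: S_4 = -19 + 5*4 = 1
The first 5 terms are: [-19, -14, -9, -4, 1]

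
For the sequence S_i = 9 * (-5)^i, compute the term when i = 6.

S_6 = 9 * (-5)^6 = 9 * 15625 = 140625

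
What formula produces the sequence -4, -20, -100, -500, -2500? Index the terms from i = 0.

Check ratios: -20 / -4 = 5.0
Common ratio r = 5.
First term a = -4.
Formula: S_i = -4 * 5^i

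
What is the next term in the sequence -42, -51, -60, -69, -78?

Differences: -51 - -42 = -9
This is an arithmetic sequence with common difference d = -9.
Next term = -78 + -9 = -87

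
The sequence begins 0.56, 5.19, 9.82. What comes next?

Differences: 5.19 - 0.56 = 4.63
This is an arithmetic sequence with common difference d = 4.63.
Next term = 9.82 + 4.63 = 14.45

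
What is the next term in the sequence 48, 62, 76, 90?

Differences: 62 - 48 = 14
This is an arithmetic sequence with common difference d = 14.
Next term = 90 + 14 = 104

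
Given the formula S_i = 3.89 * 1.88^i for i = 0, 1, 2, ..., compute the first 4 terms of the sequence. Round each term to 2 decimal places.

This is a geometric sequence.
i=0: S_0 = 3.89 * 1.88^0 = 3.89
i=1: S_1 = 3.89 * 1.88^1 ≈ 7.31
i=2: S_2 = 3.89 * 1.88^2 ≈ 13.75
i=3: S_3 = 3.89 * 1.88^3 ≈ 25.85
The first 4 terms are: [3.89, 7.31, 13.75, 25.85]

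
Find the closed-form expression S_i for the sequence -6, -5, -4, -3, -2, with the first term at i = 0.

Check differences: -5 - -6 = 1
-4 - -5 = 1
Common difference d = 1.
First term a = -6.
Formula: S_i = -6 + 1*i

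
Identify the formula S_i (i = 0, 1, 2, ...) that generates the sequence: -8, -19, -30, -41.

Check differences: -19 - -8 = -11
-30 - -19 = -11
Common difference d = -11.
First term a = -8.
Formula: S_i = -8 - 11*i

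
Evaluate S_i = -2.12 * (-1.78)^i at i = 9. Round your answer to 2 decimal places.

S_9 = -2.12 * (-1.78)^9 ≈ -2.12 * -179.3825 ≈ 380.29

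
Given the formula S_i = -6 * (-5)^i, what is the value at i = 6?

S_6 = -6 * (-5)^6 = -6 * 15625 = -93750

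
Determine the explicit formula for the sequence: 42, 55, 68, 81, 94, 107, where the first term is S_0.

Check differences: 55 - 42 = 13
68 - 55 = 13
Common difference d = 13.
First term a = 42.
Formula: S_i = 42 + 13*i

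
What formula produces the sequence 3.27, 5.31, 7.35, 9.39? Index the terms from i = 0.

Check differences: 5.31 - 3.27 = 2.04
7.35 - 5.31 = 2.04
Common difference d = 2.04.
First term a = 3.27.
Formula: S_i = 3.27 + 2.04*i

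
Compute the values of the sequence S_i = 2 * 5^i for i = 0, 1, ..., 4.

This is a geometric sequence.
i=0: S_0 = 2 * 5^0 = 2
i=1: S_1 = 2 * 5^1 = 10
i=2: S_2 = 2 * 5^2 = 50
i=3: S_3 = 2 * 5^3 = 250
i=4: S_4 = 2 * 5^4 = 1250
The first 5 terms are: [2, 10, 50, 250, 1250]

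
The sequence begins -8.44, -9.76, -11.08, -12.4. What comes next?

Differences: -9.76 - -8.44 = -1.32
This is an arithmetic sequence with common difference d = -1.32.
Next term = -12.4 + -1.32 = -13.72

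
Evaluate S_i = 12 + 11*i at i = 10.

S_10 = 12 + 11*10 = 12 + 110 = 122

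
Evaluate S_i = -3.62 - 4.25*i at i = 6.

S_6 = -3.62 + -4.25*6 = -3.62 + -25.5 = -29.12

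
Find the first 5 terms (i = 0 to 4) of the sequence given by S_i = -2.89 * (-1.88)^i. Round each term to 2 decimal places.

This is a geometric sequence.
i=0: S_0 = -2.89 * (-1.88)^0 = -2.89
i=1: S_1 = -2.89 * (-1.88)^1 ≈ 5.43
i=2: S_2 = -2.89 * (-1.88)^2 ≈ -10.21
i=3: S_3 = -2.89 * (-1.88)^3 ≈ 19.2
i=4: S_4 = -2.89 * (-1.88)^4 ≈ -36.1
The first 5 terms are: [-2.89, 5.43, -10.21, 19.2, -36.1]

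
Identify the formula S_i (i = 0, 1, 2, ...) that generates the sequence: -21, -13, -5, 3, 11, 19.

Check differences: -13 - -21 = 8
-5 - -13 = 8
Common difference d = 8.
First term a = -21.
Formula: S_i = -21 + 8*i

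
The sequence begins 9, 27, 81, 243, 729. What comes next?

Ratios: 27 / 9 = 3.0
This is a geometric sequence with common ratio r = 3.
Next term = 729 * 3 = 2187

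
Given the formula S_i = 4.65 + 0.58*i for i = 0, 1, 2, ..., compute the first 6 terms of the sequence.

This is an arithmetic sequence.
i=0: S_0 = 4.65 + 0.58*0 = 4.65
i=1: S_1 = 4.65 + 0.58*1 = 5.23
i=2: S_2 = 4.65 + 0.58*2 = 5.81
i=3: S_3 = 4.65 + 0.58*3 = 6.39
i=4: S_4 = 4.65 + 0.58*4 = 6.97
i=5: S_5 = 4.65 + 0.58*5 = 7.55
The first 6 terms are: [4.65, 5.23, 5.81, 6.39, 6.97, 7.55]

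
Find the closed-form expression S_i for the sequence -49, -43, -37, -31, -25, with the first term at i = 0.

Check differences: -43 - -49 = 6
-37 - -43 = 6
Common difference d = 6.
First term a = -49.
Formula: S_i = -49 + 6*i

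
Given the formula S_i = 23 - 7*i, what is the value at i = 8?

S_8 = 23 + -7*8 = 23 + -56 = -33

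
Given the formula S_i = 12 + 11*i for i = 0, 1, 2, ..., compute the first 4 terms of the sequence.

This is an arithmetic sequence.
i=0: S_0 = 12 + 11*0 = 12
i=1: S_1 = 12 + 11*1 = 23
i=2: S_2 = 12 + 11*2 = 34
i=3: S_3 = 12 + 11*3 = 45
The first 4 terms are: [12, 23, 34, 45]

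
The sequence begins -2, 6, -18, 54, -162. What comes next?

Ratios: 6 / -2 = -3.0
This is a geometric sequence with common ratio r = -3.
Next term = -162 * -3 = 486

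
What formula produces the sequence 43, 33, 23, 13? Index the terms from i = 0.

Check differences: 33 - 43 = -10
23 - 33 = -10
Common difference d = -10.
First term a = 43.
Formula: S_i = 43 - 10*i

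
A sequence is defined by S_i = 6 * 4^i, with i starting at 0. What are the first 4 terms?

This is a geometric sequence.
i=0: S_0 = 6 * 4^0 = 6
i=1: S_1 = 6 * 4^1 = 24
i=2: S_2 = 6 * 4^2 = 96
i=3: S_3 = 6 * 4^3 = 384
The first 4 terms are: [6, 24, 96, 384]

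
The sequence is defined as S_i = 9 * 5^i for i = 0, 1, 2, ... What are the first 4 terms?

This is a geometric sequence.
i=0: S_0 = 9 * 5^0 = 9
i=1: S_1 = 9 * 5^1 = 45
i=2: S_2 = 9 * 5^2 = 225
i=3: S_3 = 9 * 5^3 = 1125
The first 4 terms are: [9, 45, 225, 1125]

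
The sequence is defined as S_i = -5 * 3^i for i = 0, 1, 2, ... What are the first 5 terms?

This is a geometric sequence.
i=0: S_0 = -5 * 3^0 = -5
i=1: S_1 = -5 * 3^1 = -15
i=2: S_2 = -5 * 3^2 = -45
i=3: S_3 = -5 * 3^3 = -135
i=4: S_4 = -5 * 3^4 = -405
The first 5 terms are: [-5, -15, -45, -135, -405]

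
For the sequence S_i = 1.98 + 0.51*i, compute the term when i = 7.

S_7 = 1.98 + 0.51*7 = 1.98 + 3.57 = 5.55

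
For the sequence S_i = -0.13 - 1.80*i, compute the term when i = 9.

S_9 = -0.13 + -1.8*9 = -0.13 + -16.2 = -16.33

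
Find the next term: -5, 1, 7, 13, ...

Differences: 1 - -5 = 6
This is an arithmetic sequence with common difference d = 6.
Next term = 13 + 6 = 19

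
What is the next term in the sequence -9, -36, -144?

Ratios: -36 / -9 = 4.0
This is a geometric sequence with common ratio r = 4.
Next term = -144 * 4 = -576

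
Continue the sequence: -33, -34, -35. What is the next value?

Differences: -34 - -33 = -1
This is an arithmetic sequence with common difference d = -1.
Next term = -35 + -1 = -36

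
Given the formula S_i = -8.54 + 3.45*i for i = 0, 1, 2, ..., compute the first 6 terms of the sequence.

This is an arithmetic sequence.
i=0: S_0 = -8.54 + 3.45*0 = -8.54
i=1: S_1 = -8.54 + 3.45*1 = -5.09
i=2: S_2 = -8.54 + 3.45*2 = -1.64
i=3: S_3 = -8.54 + 3.45*3 = 1.81
i=4: S_4 = -8.54 + 3.45*4 = 5.26
i=5: S_5 = -8.54 + 3.45*5 = 8.71
The first 6 terms are: [-8.54, -5.09, -1.64, 1.81, 5.26, 8.71]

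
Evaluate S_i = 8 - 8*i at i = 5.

S_5 = 8 + -8*5 = 8 + -40 = -32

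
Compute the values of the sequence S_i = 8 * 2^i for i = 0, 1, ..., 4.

This is a geometric sequence.
i=0: S_0 = 8 * 2^0 = 8
i=1: S_1 = 8 * 2^1 = 16
i=2: S_2 = 8 * 2^2 = 32
i=3: S_3 = 8 * 2^3 = 64
i=4: S_4 = 8 * 2^4 = 128
The first 5 terms are: [8, 16, 32, 64, 128]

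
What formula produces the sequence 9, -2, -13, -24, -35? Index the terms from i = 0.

Check differences: -2 - 9 = -11
-13 - -2 = -11
Common difference d = -11.
First term a = 9.
Formula: S_i = 9 - 11*i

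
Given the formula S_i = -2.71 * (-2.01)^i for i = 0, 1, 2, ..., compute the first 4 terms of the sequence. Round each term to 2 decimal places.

This is a geometric sequence.
i=0: S_0 = -2.71 * (-2.01)^0 = -2.71
i=1: S_1 = -2.71 * (-2.01)^1 ≈ 5.45
i=2: S_2 = -2.71 * (-2.01)^2 ≈ -10.95
i=3: S_3 = -2.71 * (-2.01)^3 ≈ 22.01
The first 4 terms are: [-2.71, 5.45, -10.95, 22.01]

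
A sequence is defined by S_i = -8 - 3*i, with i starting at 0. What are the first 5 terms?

This is an arithmetic sequence.
i=0: S_0 = -8 + -3*0 = -8
i=1: S_1 = -8 + -3*1 = -11
i=2: S_2 = -8 + -3*2 = -14
i=3: S_3 = -8 + -3*3 = -17
i=4: S_4 = -8 + -3*4 = -20
The first 5 terms are: [-8, -11, -14, -17, -20]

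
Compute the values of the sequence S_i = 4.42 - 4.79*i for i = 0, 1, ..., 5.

This is an arithmetic sequence.
i=0: S_0 = 4.42 + -4.79*0 = 4.42
i=1: S_1 = 4.42 + -4.79*1 = -0.37
i=2: S_2 = 4.42 + -4.79*2 = -5.16
i=3: S_3 = 4.42 + -4.79*3 = -9.95
i=4: S_4 = 4.42 + -4.79*4 = -14.74
i=5: S_5 = 4.42 + -4.79*5 = -19.53
The first 6 terms are: [4.42, -0.37, -5.16, -9.95, -14.74, -19.53]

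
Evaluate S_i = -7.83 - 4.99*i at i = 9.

S_9 = -7.83 + -4.99*9 = -7.83 + -44.91 = -52.74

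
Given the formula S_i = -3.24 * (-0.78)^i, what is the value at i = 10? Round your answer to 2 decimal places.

S_10 = -3.24 * (-0.78)^10 ≈ -3.24 * 0.0834 ≈ -0.27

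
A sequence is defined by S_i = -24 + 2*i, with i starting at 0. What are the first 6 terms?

This is an arithmetic sequence.
i=0: S_0 = -24 + 2*0 = -24
i=1: S_1 = -24 + 2*1 = -22
i=2: S_2 = -24 + 2*2 = -20
i=3: S_3 = -24 + 2*3 = -18
i=4: S_4 = -24 + 2*4 = -16
i=5: S_5 = -24 + 2*5 = -14
The first 6 terms are: [-24, -22, -20, -18, -16, -14]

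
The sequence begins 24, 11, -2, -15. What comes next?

Differences: 11 - 24 = -13
This is an arithmetic sequence with common difference d = -13.
Next term = -15 + -13 = -28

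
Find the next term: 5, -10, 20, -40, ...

Ratios: -10 / 5 = -2.0
This is a geometric sequence with common ratio r = -2.
Next term = -40 * -2 = 80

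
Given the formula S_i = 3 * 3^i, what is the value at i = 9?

S_9 = 3 * 3^9 = 3 * 19683 = 59049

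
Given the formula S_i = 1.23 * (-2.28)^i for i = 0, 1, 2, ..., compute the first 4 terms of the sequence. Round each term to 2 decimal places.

This is a geometric sequence.
i=0: S_0 = 1.23 * (-2.28)^0 = 1.23
i=1: S_1 = 1.23 * (-2.28)^1 ≈ -2.8
i=2: S_2 = 1.23 * (-2.28)^2 ≈ 6.39
i=3: S_3 = 1.23 * (-2.28)^3 ≈ -14.58
The first 4 terms are: [1.23, -2.8, 6.39, -14.58]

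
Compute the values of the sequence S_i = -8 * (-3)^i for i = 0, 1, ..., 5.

This is a geometric sequence.
i=0: S_0 = -8 * (-3)^0 = -8
i=1: S_1 = -8 * (-3)^1 = 24
i=2: S_2 = -8 * (-3)^2 = -72
i=3: S_3 = -8 * (-3)^3 = 216
i=4: S_4 = -8 * (-3)^4 = -648
i=5: S_5 = -8 * (-3)^5 = 1944
The first 6 terms are: [-8, 24, -72, 216, -648, 1944]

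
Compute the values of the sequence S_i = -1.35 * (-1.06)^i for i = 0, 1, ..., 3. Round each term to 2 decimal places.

This is a geometric sequence.
i=0: S_0 = -1.35 * (-1.06)^0 = -1.35
i=1: S_1 = -1.35 * (-1.06)^1 ≈ 1.43
i=2: S_2 = -1.35 * (-1.06)^2 ≈ -1.52
i=3: S_3 = -1.35 * (-1.06)^3 ≈ 1.61
The first 4 terms are: [-1.35, 1.43, -1.52, 1.61]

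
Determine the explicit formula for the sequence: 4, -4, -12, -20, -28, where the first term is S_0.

Check differences: -4 - 4 = -8
-12 - -4 = -8
Common difference d = -8.
First term a = 4.
Formula: S_i = 4 - 8*i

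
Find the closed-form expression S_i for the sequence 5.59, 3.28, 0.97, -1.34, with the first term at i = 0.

Check differences: 3.28 - 5.59 = -2.31
0.97 - 3.28 = -2.31
Common difference d = -2.31.
First term a = 5.59.
Formula: S_i = 5.59 - 2.31*i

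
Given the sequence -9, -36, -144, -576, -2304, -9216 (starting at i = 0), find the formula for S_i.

Check ratios: -36 / -9 = 4.0
Common ratio r = 4.
First term a = -9.
Formula: S_i = -9 * 4^i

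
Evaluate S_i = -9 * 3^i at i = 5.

S_5 = -9 * 3^5 = -9 * 243 = -2187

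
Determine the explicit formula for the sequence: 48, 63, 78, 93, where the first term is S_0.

Check differences: 63 - 48 = 15
78 - 63 = 15
Common difference d = 15.
First term a = 48.
Formula: S_i = 48 + 15*i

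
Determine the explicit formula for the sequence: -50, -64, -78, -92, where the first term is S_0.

Check differences: -64 - -50 = -14
-78 - -64 = -14
Common difference d = -14.
First term a = -50.
Formula: S_i = -50 - 14*i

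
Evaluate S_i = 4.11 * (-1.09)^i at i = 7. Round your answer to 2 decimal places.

S_7 = 4.11 * (-1.09)^7 ≈ 4.11 * -1.828 ≈ -7.51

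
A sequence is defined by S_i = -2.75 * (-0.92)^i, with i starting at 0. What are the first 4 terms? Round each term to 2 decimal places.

This is a geometric sequence.
i=0: S_0 = -2.75 * (-0.92)^0 = -2.75
i=1: S_1 = -2.75 * (-0.92)^1 = 2.53
i=2: S_2 = -2.75 * (-0.92)^2 ≈ -2.33
i=3: S_3 = -2.75 * (-0.92)^3 ≈ 2.14
The first 4 terms are: [-2.75, 2.53, -2.33, 2.14]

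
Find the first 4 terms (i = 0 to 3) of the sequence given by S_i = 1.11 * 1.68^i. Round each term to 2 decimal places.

This is a geometric sequence.
i=0: S_0 = 1.11 * 1.68^0 = 1.11
i=1: S_1 = 1.11 * 1.68^1 ≈ 1.86
i=2: S_2 = 1.11 * 1.68^2 ≈ 3.13
i=3: S_3 = 1.11 * 1.68^3 ≈ 5.26
The first 4 terms are: [1.11, 1.86, 3.13, 5.26]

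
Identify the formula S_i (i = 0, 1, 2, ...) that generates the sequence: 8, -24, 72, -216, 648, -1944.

Check ratios: -24 / 8 = -3.0
Common ratio r = -3.
First term a = 8.
Formula: S_i = 8 * (-3)^i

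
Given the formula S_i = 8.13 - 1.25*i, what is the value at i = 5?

S_5 = 8.13 + -1.25*5 = 8.13 + -6.25 = 1.88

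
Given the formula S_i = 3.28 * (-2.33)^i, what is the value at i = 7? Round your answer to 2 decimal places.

S_7 = 3.28 * (-2.33)^7 ≈ 3.28 * -372.8133 ≈ -1222.83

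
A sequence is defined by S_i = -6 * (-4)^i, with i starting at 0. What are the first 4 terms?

This is a geometric sequence.
i=0: S_0 = -6 * (-4)^0 = -6
i=1: S_1 = -6 * (-4)^1 = 24
i=2: S_2 = -6 * (-4)^2 = -96
i=3: S_3 = -6 * (-4)^3 = 384
The first 4 terms are: [-6, 24, -96, 384]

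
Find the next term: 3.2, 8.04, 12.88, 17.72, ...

Differences: 8.04 - 3.2 = 4.84
This is an arithmetic sequence with common difference d = 4.84.
Next term = 17.72 + 4.84 = 22.56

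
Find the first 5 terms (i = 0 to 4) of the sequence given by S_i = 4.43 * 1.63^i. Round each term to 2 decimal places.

This is a geometric sequence.
i=0: S_0 = 4.43 * 1.63^0 = 4.43
i=1: S_1 = 4.43 * 1.63^1 ≈ 7.22
i=2: S_2 = 4.43 * 1.63^2 ≈ 11.77
i=3: S_3 = 4.43 * 1.63^3 ≈ 19.19
i=4: S_4 = 4.43 * 1.63^4 ≈ 31.27
The first 5 terms are: [4.43, 7.22, 11.77, 19.19, 31.27]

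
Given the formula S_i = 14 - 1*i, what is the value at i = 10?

S_10 = 14 + -1*10 = 14 + -10 = 4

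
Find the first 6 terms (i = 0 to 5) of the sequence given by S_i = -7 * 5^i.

This is a geometric sequence.
i=0: S_0 = -7 * 5^0 = -7
i=1: S_1 = -7 * 5^1 = -35
i=2: S_2 = -7 * 5^2 = -175
i=3: S_3 = -7 * 5^3 = -875
i=4: S_4 = -7 * 5^4 = -4375
i=5: S_5 = -7 * 5^5 = -21875
The first 6 terms are: [-7, -35, -175, -875, -4375, -21875]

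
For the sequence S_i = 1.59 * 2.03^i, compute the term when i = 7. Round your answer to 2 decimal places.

S_7 = 1.59 * 2.03^7 ≈ 1.59 * 142.0601 ≈ 225.88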